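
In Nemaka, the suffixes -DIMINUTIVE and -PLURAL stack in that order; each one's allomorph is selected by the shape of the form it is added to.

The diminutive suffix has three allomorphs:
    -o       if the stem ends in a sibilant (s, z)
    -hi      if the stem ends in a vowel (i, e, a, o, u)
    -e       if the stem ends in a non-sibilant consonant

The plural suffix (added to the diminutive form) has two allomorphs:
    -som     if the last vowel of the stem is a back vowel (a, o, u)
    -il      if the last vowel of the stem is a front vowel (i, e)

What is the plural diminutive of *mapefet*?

*mapefet*: final sound = /t/, a non-sibilant consonant → -e → *mapefete*.
The diminutive form *mapefete* — last vowel /e/ (a front vowel) → -il → *mapefeteil*.

mapefeteil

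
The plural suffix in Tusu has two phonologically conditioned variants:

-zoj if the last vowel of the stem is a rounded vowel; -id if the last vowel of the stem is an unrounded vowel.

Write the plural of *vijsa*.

vijsaid

*vijsa*: last vowel = /a/, an unrounded vowel → -id → *vijsaid*.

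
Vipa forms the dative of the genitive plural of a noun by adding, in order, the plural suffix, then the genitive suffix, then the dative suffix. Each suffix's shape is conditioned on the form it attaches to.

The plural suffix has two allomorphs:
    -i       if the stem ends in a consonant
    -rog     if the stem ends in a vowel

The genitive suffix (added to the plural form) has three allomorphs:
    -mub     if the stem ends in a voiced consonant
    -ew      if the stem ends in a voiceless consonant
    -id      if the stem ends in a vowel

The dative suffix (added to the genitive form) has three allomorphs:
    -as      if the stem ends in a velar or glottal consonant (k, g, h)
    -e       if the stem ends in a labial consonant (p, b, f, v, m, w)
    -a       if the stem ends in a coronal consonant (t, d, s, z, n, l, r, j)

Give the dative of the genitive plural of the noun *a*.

*a* — final sound /a/ (a vowel) → -rog → *arog*.
The plural form *arog*: final sound = /g/, a voiced consonant → -mub → *arogmub*.
The genitive form *arogmub* — final consonant /b/ (labial) → -e → *arogmube*.

arogmube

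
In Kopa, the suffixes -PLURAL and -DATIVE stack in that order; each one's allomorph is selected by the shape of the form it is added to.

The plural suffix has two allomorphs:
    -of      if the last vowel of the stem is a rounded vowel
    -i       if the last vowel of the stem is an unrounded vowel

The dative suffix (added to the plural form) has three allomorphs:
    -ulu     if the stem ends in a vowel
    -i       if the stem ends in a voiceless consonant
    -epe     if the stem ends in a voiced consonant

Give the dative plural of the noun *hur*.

The last vowel of *hur* is /u/, which is a rounded vowel, so the plural suffix is -of, giving *hurof*.
The plural form *hurof*: final sound = /f/, a voiceless consonant → -i → *hurofi*.

hurofi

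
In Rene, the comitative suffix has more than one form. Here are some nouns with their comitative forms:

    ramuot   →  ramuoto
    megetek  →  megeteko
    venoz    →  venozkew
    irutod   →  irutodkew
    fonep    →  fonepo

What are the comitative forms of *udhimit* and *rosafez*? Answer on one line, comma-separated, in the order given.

udhimito, rosafezkew

The pattern is voicing of the final consonant: -o when the stem ends in a voiceless consonant (*ramuot*, *megetek*, *fonep*); -kew when the stem ends in a voiced consonant (*venoz*, *irutod*).
*udhimit*: final consonant = /t/, voiceless → -o → *udhimito*.
The final consonant of *rosafez* is /z/, which is voiced, so the suffix is -kew, giving *rosafezkew*.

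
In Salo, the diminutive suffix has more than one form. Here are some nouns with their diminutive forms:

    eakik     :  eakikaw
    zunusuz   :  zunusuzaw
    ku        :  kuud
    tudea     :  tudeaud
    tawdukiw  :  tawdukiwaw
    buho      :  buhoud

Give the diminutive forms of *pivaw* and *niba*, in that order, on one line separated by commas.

The alternation tracks the final sound of the stem — -aw when the stem ends in a consonant (*eakik*, *zunusuz*, *tawdukiw*); -ud when the stem ends in a vowel (*ku*, *tudea*, *buho*).
*pivaw*: final sound = /w/, a consonant → -aw → *pivawaw*.
The final sound of *niba* is /a/, which is a vowel, so the suffix is -ud, giving *nibaud*.

pivawaw, nibaud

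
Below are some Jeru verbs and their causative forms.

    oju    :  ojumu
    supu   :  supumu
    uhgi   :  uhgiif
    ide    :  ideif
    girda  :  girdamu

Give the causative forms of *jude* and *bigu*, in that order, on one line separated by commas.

The suffix is conditioned by the last vowel: -if when the last vowel of the stem is a front vowel (*uhgi*, *ide*); -mu when the last vowel of the stem is a back vowel (*oju*, *supu*, *girda*).
Since the last vowel of *jude* is /e/ (a front vowel), it takes -if, giving *judeif*.
*bigu*: last vowel = /u/, a back vowel → -mu → *bigumu*.

judeif, bigumu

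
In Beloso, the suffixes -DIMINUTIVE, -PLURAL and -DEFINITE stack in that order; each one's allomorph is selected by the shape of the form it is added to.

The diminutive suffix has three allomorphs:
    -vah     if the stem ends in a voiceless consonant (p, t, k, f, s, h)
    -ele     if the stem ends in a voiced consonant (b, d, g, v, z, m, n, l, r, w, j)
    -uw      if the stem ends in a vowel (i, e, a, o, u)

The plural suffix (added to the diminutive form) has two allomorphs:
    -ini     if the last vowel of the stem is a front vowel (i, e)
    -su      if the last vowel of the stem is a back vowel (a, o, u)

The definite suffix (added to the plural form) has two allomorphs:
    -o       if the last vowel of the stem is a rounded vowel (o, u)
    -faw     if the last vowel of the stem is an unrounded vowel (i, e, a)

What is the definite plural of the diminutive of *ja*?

jauwsuo

*ja*: final sound = /a/, a vowel → -uw → *jauw*.
The diminutive form *jauw* — last vowel /u/ (a back vowel) → -su → *jauwsu*.
The last vowel of the plural form *jauwsu* is /u/, which is a rounded vowel, so the definite suffix is -o, giving *jauwsuo*.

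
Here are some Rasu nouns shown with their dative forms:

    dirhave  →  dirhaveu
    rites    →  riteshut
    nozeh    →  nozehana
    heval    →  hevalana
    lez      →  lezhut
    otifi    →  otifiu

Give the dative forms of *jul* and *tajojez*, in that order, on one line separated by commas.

The alternation tracks the final sound of the stem — -hut when the stem ends in a sibilant (*rites*, *lez*); -ana when the stem ends in a non-sibilant consonant (*nozeh*, *heval*); -u when the stem ends in a vowel (*dirhave*, *otifi*).
Since the final sound of *jul* is /l/ (a non-sibilant consonant), it takes -ana, giving *julana*.
*tajojez* — final sound /z/ (a sibilant) → -hut → *tajojezhut*.

julana, tajojezhut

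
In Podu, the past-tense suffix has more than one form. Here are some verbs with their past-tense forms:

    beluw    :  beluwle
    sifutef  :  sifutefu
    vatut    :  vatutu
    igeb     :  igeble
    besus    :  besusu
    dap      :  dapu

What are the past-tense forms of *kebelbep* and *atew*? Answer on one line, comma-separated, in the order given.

kebelbepu, atewle

The alternation tracks the final consonant of the stem — -u when the stem ends in a voiceless consonant (*sifutef*, *vatut*, *besus*, *dap*); -le when the stem ends in a voiced consonant (*beluw*, *igeb*).
Since the final consonant of *kebelbep* is /p/ (voiceless), it takes -u, giving *kebelbepu*.
*atew*: final consonant = /w/, voiced → -le → *atewle*.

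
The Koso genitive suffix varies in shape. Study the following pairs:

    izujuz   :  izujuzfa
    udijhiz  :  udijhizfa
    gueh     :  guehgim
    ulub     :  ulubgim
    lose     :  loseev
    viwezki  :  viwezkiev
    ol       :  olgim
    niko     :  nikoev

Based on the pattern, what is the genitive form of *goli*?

The suffix is conditioned by the final sound: -fa when the stem ends in a sibilant (*izujuz*, *udijhiz*); -gim when the stem ends in a non-sibilant consonant (*gueh*, *ulub*, *ol*); -ev when the stem ends in a vowel (*lose*, *viwezki*, *niko*).
The final sound of *goli* is /i/, which is a vowel, so the suffix is -ev, giving *goliev*.

goliev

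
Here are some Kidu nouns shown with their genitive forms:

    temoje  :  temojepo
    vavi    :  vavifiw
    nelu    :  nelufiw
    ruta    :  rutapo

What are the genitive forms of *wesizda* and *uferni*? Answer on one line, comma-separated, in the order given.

The pattern is height harmony: -fiw when the last vowel of the stem is a high vowel (*vavi*, *nelu*); -po when the last vowel of the stem is a non-high vowel (*temoje*, *ruta*).
The last vowel of *wesizda* is /a/, which is a non-high vowel, so the suffix is -po, giving *wesizdapo*.
*uferni*: last vowel = /i/, a high vowel → -fiw → *ufernifiw*.

wesizdapo, ufernifiw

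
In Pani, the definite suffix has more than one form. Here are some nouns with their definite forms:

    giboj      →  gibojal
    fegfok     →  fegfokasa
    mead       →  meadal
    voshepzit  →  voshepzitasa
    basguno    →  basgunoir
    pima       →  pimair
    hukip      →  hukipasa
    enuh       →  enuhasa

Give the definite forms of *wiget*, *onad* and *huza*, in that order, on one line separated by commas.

The alternation tracks the final sound of the stem — -asa when the stem ends in a voiceless consonant (*fegfok*, *voshepzit*, *hukip*, *enuh*); -al when the stem ends in a voiced consonant (*giboj*, *mead*); -ir when the stem ends in a vowel (*basguno*, *pima*).
*wiget*: final sound = /t/, a voiceless consonant → -asa → *wigetasa*.
The final sound of *onad* is /d/, which is a voiced consonant, so the suffix is -al, giving *onadal*.
Since the final sound of *huza* is /a/ (a vowel), it takes -ir, giving *huzair*.

wigetasa, onadal, huzair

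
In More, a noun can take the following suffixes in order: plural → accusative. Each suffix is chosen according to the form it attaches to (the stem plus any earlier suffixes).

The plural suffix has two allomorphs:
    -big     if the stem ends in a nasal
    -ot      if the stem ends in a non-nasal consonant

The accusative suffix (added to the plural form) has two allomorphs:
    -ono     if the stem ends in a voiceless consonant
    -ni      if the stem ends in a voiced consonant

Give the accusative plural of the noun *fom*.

The final consonant of *fom* is /m/, which is a nasal, so the plural suffix is -big, giving *fombig*.
The plural form *fombig* — final consonant /g/ (voiced) → -ni → *fombigni*.

fombigni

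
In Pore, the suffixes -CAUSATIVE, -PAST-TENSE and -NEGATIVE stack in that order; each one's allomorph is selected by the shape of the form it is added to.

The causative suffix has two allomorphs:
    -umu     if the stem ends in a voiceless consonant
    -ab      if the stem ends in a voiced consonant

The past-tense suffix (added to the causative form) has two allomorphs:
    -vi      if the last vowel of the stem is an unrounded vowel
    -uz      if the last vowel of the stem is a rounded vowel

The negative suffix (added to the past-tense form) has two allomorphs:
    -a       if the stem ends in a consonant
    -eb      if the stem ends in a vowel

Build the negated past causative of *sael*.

saelabvieb

*sael*: final consonant = /l/, voiced → -ab → *saelab*.
The last vowel of the causative form *saelab* is /a/, which is an unrounded vowel, so the past-tense suffix is -vi, giving *saelabvi*.
The past-tense form *saelabvi* — final sound /i/ (a vowel) → -eb → *saelabvieb*.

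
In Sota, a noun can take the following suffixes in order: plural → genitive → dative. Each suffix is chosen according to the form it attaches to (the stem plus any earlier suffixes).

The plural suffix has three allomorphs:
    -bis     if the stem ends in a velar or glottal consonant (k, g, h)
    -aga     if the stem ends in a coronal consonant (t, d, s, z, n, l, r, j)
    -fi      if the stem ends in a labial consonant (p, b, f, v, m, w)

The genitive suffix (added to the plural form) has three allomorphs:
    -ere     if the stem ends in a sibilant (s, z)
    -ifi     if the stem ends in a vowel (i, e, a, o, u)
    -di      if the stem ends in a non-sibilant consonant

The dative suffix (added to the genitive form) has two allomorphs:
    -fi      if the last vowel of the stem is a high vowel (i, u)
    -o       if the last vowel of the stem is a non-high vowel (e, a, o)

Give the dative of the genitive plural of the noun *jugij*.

*jugij* — final consonant /j/ (coronal) → -aga → *jugijaga*.
The plural form *jugijaga*: final sound = /a/, a vowel → -ifi → *jugijagaifi*.
The genitive form *jugijagaifi* — last vowel /i/ (a high vowel) → -fi → *jugijagaififi*.

jugijagaififi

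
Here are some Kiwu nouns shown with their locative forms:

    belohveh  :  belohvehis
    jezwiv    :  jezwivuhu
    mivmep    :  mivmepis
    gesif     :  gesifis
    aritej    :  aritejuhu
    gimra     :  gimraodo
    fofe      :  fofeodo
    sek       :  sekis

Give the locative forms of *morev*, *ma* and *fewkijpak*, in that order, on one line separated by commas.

The suffix is conditioned by the final sound: -is when the stem ends in a voiceless consonant (*belohveh*, *mivmep*, *gesif*, *sek*); -uhu when the stem ends in a voiced consonant (*jezwiv*, *aritej*); -odo when the stem ends in a vowel (*gimra*, *fofe*).
Since the final sound of *morev* is /v/ (a voiced consonant), it takes -uhu, giving *morevuhu*.
The final sound of *ma* is /a/, which is a vowel, so the suffix is -odo, giving *maodo*.
*fewkijpak*: final sound = /k/, a voiceless consonant → -is → *fewkijpakis*.

morevuhu, maodo, fewkijpakis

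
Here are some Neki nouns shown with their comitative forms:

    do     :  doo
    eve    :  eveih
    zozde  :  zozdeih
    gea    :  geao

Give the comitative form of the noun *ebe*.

The pattern is front/back vowel harmony: -ih when the last vowel of the stem is a front vowel (*eve*, *zozde*); -o when the last vowel of the stem is a back vowel (*do*, *gea*).
Since the last vowel of *ebe* is /e/ (a front vowel), it takes -ih, giving *ebeih*.

ebeih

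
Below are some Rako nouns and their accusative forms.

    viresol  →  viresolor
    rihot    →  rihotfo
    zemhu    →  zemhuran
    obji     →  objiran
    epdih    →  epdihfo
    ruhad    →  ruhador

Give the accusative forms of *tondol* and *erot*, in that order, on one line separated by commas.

The pattern is voicing of the final sound: -fo when the stem ends in a voiceless consonant (*rihot*, *epdih*); -or when the stem ends in a voiced consonant (*viresol*, *ruhad*); -ran when the stem ends in a vowel (*zemhu*, *obji*).
*tondol* — final sound /l/ (a voiced consonant) → -or → *tondolor*.
*erot*: final sound = /t/, a voiceless consonant → -fo → *erotfo*.

tondolor, erotfo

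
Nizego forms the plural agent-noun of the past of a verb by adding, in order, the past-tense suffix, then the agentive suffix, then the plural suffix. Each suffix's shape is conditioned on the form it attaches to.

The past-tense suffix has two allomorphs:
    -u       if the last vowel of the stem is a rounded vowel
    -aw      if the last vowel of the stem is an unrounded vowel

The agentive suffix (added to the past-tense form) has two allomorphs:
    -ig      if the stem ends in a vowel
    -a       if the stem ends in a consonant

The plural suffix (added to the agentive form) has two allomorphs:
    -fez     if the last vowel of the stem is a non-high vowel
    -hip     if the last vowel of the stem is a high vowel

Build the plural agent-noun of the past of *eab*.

eabawafez

The last vowel of *eab* is /a/, which is an unrounded vowel, so the past-tense suffix is -aw, giving *eabaw*.
The final sound of the past-tense form *eabaw* is /w/, which is a consonant, so the agentive suffix is -a, giving *eabawa*.
The agentive form *eabawa*: last vowel = /a/, a non-high vowel → -fez → *eabawafez*.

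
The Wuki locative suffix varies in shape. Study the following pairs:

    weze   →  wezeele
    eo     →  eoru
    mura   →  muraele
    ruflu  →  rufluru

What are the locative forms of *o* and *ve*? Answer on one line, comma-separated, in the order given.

oru, veele

The suffix is conditioned by the last vowel: -ru when the last vowel of the stem is a rounded vowel (*eo*, *ruflu*); -ele when the last vowel of the stem is an unrounded vowel (*weze*, *mura*).
Since the last vowel of *o* is /o/ (a rounded vowel), it takes -ru, giving *oru*.
The last vowel of *ve* is /e/, which is an unrounded vowel, so the suffix is -ele, giving *veele*.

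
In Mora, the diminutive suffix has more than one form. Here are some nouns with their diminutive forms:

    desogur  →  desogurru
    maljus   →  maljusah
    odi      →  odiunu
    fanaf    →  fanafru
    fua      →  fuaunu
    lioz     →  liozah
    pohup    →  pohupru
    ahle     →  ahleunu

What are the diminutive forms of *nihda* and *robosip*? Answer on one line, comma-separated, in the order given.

nihdaunu, robosipru

The pattern is sibilance of the final sound: -ah when the stem ends in a sibilant (*maljus*, *lioz*); -ru when the stem ends in a non-sibilant consonant (*desogur*, *fanaf*, *pohup*); -unu when the stem ends in a vowel (*odi*, *fua*, *ahle*).
The final sound of *nihda* is /a/, which is a vowel, so the suffix is -unu, giving *nihdaunu*.
*robosip*: final sound = /p/, a non-sibilant consonant → -ru → *robosipru*.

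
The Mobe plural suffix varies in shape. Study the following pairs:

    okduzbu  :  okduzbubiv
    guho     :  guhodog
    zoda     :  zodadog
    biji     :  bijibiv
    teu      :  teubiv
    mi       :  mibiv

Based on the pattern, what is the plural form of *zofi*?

zofibiv

The alternation tracks the last vowel of the stem — -biv when the last vowel of the stem is a high vowel (*okduzbu*, *biji*, *teu*, *mi*); -dog when the last vowel of the stem is a non-high vowel (*guho*, *zoda*).
Since the last vowel of *zofi* is /i/ (a high vowel), it takes -biv, giving *zofibiv*.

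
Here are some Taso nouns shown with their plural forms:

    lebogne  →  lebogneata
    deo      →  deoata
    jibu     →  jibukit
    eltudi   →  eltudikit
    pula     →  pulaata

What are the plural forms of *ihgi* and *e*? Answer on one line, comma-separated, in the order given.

ihgikit, eata

The suffix is conditioned by the last vowel: -kit when the last vowel of the stem is a high vowel (*jibu*, *eltudi*); -ata when the last vowel of the stem is a non-high vowel (*lebogne*, *deo*, *pula*).
Since the last vowel of *ihgi* is /i/ (a high vowel), it takes -kit, giving *ihgikit*.
*e* — last vowel /e/ (a non-high vowel) → -ata → *eata*.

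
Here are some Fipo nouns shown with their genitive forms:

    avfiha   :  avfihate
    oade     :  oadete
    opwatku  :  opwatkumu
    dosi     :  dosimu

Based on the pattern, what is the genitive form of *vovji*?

vovjimu

Looking at the last vowel of each stem: -mu when the last vowel of the stem is a high vowel (*opwatku*, *dosi*); -te when the last vowel of the stem is a non-high vowel (*avfiha*, *oade*).
Since the last vowel of *vovji* is /i/ (a high vowel), it takes -mu, giving *vovjimu*.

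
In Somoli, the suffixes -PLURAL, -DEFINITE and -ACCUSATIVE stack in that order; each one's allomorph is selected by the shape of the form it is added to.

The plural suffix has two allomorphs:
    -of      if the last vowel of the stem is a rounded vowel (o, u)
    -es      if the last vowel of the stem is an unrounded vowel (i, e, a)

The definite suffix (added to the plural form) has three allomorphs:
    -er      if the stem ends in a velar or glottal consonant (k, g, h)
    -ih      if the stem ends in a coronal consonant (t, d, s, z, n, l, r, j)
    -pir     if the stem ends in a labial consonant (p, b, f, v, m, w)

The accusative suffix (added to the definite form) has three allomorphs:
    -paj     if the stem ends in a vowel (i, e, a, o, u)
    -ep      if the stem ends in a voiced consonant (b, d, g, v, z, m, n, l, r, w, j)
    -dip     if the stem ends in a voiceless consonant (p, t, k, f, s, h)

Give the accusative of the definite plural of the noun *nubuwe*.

nubuweesihdip

*nubuwe* — last vowel /e/ (an unrounded vowel) → -es → *nubuwees*.
The plural form *nubuwees*: final consonant = /s/, coronal → -ih → *nubuweesih*.
Since the final sound of the definite form *nubuweesih* is /h/ (a voiceless consonant), it takes -dip, giving *nubuweesihdip*.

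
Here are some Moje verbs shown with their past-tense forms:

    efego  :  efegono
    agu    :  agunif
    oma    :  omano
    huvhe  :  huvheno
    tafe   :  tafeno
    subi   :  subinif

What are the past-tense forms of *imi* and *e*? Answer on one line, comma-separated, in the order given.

The suffix is conditioned by the last vowel: -nif when the last vowel of the stem is a high vowel (*agu*, *subi*); -no when the last vowel of the stem is a non-high vowel (*efego*, *oma*, *huvhe*, *tafe*).
The last vowel of *imi* is /i/, which is a high vowel, so the suffix is -nif, giving *iminif*.
Since the last vowel of *e* is /e/ (a non-high vowel), it takes -no, giving *eno*.

iminif, eno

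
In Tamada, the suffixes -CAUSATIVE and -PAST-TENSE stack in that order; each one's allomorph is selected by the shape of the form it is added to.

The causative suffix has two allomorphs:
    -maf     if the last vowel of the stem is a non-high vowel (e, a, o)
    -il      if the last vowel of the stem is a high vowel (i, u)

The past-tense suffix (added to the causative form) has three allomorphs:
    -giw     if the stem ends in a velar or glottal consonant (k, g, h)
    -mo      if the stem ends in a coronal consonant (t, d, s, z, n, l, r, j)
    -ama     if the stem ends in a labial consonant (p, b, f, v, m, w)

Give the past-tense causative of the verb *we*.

wemafama

*we*: last vowel = /e/, a non-high vowel → -maf → *wemaf*.
Since the final consonant of the causative form *wemaf* is /f/ (labial), it takes -ama, giving *wemafama*.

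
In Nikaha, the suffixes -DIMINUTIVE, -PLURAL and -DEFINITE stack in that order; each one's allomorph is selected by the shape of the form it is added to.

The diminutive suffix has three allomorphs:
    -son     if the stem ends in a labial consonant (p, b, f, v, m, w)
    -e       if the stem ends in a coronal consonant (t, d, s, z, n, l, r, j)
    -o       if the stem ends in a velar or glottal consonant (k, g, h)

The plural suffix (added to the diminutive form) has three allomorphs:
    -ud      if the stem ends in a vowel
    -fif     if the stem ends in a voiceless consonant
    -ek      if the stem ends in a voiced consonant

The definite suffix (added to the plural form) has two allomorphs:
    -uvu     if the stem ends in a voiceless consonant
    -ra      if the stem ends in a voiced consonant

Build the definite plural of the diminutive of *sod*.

sodeudra

The final consonant of *sod* is /d/, which is coronal, so the diminutive suffix is -e, giving *sode*.
The diminutive form *sode*: final sound = /e/, a vowel → -ud → *sodeud*.
The plural form *sodeud*: final consonant = /d/, voiced → -ra → *sodeudra*.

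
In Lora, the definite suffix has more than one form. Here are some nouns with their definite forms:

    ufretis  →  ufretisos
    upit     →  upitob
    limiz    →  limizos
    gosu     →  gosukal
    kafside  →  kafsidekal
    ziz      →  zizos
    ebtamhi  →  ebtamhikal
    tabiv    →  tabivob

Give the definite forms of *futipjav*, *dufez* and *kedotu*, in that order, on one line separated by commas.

The pattern is sibilance of the final sound: -os when the stem ends in a sibilant (*ufretis*, *limiz*, *ziz*); -ob when the stem ends in a non-sibilant consonant (*upit*, *tabiv*); -kal when the stem ends in a vowel (*gosu*, *kafside*, *ebtamhi*).
The final sound of *futipjav* is /v/, which is a non-sibilant consonant, so the suffix is -ob, giving *futipjavob*.
*dufez* — final sound /z/ (a sibilant) → -os → *dufezos*.
*kedotu*: final sound = /u/, a vowel → -kal → *kedotukal*.

futipjavob, dufezos, kedotukal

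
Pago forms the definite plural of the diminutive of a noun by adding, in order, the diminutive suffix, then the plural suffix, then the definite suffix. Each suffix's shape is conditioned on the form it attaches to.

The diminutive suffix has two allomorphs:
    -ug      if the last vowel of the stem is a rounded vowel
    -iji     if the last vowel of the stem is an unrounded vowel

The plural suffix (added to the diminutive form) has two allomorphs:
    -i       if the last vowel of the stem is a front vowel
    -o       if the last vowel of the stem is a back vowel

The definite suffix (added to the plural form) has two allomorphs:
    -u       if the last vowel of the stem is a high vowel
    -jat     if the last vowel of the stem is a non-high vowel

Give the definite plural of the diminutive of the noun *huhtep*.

The last vowel of *huhtep* is /e/, which is an unrounded vowel, so the diminutive suffix is -iji, giving *huhtepiji*.
The diminutive form *huhtepiji*: last vowel = /i/, a front vowel → -i → *huhtepijii*.
The plural form *huhtepijii* — last vowel /i/ (a high vowel) → -u → *huhtepijiiu*.

huhtepijiiu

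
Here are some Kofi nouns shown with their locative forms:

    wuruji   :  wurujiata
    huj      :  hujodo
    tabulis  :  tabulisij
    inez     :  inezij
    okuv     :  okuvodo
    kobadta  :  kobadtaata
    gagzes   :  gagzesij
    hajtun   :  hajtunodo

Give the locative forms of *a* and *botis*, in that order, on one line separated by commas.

aata, botisij

The suffix is conditioned by the final sound: -ij when the stem ends in a sibilant (*tabulis*, *inez*, *gagzes*); -odo when the stem ends in a non-sibilant consonant (*huj*, *okuv*, *hajtun*); -ata when the stem ends in a vowel (*wuruji*, *kobadta*).
*a*: final sound = /a/, a vowel → -ata → *aata*.
*botis*: final sound = /s/, a sibilant → -ij → *botisij*.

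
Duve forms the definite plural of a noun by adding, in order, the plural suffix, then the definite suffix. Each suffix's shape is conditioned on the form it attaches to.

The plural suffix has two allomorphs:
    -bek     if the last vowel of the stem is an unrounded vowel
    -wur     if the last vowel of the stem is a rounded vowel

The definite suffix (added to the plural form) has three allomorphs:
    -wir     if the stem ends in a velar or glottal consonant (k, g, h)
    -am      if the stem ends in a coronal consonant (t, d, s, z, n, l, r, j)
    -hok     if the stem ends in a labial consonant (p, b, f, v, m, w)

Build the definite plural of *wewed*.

wewedbekwir

*wewed*: last vowel = /e/, an unrounded vowel → -bek → *wewedbek*.
Since the final consonant of the plural form *wewedbek* is /k/ (velar/glottal), it takes -wir, giving *wewedbekwir*.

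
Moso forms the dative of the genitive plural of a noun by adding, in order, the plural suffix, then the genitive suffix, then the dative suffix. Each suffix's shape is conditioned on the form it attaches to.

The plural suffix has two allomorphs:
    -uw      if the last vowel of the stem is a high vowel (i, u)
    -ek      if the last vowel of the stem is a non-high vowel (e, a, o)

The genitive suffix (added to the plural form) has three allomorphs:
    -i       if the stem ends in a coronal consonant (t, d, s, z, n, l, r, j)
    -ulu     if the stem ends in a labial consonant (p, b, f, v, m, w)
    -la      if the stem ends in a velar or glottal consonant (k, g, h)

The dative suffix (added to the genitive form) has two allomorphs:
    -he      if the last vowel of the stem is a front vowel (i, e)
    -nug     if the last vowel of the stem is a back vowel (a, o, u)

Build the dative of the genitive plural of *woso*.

wosoeklanug

*woso*: last vowel = /o/, a non-high vowel → -ek → *wosoek*.
The plural form *wosoek* — final consonant /k/ (velar/glottal) → -la → *wosoekla*.
Since the last vowel of the genitive form *wosoekla* is /a/ (a back vowel), it takes -nug, giving *wosoeklanug*.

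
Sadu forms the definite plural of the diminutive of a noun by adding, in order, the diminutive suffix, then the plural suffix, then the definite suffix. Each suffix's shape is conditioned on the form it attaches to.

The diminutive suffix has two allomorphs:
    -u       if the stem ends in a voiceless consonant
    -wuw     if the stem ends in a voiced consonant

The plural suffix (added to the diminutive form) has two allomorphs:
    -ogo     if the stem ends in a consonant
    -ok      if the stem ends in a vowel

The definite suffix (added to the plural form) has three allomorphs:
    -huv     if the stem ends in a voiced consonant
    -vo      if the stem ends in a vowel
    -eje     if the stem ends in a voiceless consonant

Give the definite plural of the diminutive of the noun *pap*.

papuokeje

The final consonant of *pap* is /p/, which is voiceless, so the diminutive suffix is -u, giving *papu*.
Since the final sound of the diminutive form *papu* is /u/ (a vowel), it takes -ok, giving *papuok*.
The plural form *papuok*: final sound = /k/, a voiceless consonant → -eje → *papuokeje*.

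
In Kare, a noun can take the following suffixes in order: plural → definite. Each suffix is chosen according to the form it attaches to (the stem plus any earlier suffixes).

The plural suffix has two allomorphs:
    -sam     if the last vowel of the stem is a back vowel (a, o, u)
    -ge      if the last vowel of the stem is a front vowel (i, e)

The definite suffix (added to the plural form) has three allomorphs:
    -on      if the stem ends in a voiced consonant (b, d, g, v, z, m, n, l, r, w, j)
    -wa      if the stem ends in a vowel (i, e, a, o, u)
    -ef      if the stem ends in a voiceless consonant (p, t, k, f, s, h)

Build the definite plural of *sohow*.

sohowsamon

*sohow*: last vowel = /o/, a back vowel → -sam → *sohowsam*.
The plural form *sohowsam* — final sound /m/ (a voiced consonant) → -on → *sohowsamon*.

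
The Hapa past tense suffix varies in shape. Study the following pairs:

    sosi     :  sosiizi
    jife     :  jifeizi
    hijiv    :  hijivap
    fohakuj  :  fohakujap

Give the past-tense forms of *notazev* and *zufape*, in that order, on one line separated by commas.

The pattern is consonant vs. vowel: -ap when the stem ends in a consonant (*hijiv*, *fohakuj*); -izi when the stem ends in a vowel (*sosi*, *jife*).
*notazev* — final sound /v/ (a consonant) → -ap → *notazevap*.
*zufape* — final sound /e/ (a vowel) → -izi → *zufapeizi*.

notazevap, zufapeizi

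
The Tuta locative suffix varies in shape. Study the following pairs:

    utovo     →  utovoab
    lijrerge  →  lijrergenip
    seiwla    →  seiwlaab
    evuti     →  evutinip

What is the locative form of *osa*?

The pattern is front/back vowel harmony: -nip when the last vowel of the stem is a front vowel (*lijrerge*, *evuti*); -ab when the last vowel of the stem is a back vowel (*utovo*, *seiwla*).
The last vowel of *osa* is /a/, which is a back vowel, so the suffix is -ab, giving *osaab*.

osaab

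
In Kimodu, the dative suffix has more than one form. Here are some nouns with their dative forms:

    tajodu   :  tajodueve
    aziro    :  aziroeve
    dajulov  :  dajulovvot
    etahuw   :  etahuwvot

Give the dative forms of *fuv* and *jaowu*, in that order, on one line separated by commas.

fuvvot, jaowueve

The pattern is consonant vs. vowel: -vot when the stem ends in a consonant (*dajulov*, *etahuw*); -eve when the stem ends in a vowel (*tajodu*, *aziro*).
*fuv* — final sound /v/ (a consonant) → -vot → *fuvvot*.
*jaowu* — final sound /u/ (a vowel) → -eve → *jaowueve*.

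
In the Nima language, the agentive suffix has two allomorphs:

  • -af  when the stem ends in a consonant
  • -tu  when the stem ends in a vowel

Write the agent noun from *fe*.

fetu

*fe* — final sound /e/ (a vowel) → -tu → *fetu*.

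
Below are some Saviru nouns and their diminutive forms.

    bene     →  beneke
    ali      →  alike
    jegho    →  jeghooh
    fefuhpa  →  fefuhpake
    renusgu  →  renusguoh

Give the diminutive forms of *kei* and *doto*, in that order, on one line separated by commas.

keike, dotooh

The alternation tracks the last vowel of the stem — -oh when the last vowel of the stem is a rounded vowel (*jegho*, *renusgu*); -ke when the last vowel of the stem is an unrounded vowel (*bene*, *ali*, *fefuhpa*).
*kei* — last vowel /i/ (an unrounded vowel) → -ke → *keike*.
The last vowel of *doto* is /o/, which is a rounded vowel, so the suffix is -oh, giving *dotooh*.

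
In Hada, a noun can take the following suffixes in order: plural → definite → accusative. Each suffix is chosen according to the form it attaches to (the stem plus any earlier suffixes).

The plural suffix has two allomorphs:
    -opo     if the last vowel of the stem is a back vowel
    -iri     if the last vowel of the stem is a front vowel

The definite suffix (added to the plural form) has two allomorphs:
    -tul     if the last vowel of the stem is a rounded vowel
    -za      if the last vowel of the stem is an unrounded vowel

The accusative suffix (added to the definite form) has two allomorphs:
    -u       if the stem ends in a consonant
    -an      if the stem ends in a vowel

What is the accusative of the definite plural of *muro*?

muroopotulu

The last vowel of *muro* is /o/, which is a back vowel, so the plural suffix is -opo, giving *muroopo*.
The plural form *muroopo*: last vowel = /o/, a rounded vowel → -tul → *muroopotul*.
Since the final sound of the definite form *muroopotul* is /l/ (a consonant), it takes -u, giving *muroopotulu*.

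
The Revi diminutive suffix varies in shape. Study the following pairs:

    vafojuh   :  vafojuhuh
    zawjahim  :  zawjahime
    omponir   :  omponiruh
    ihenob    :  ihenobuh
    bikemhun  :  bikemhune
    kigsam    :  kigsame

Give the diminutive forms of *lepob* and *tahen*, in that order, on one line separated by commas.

The pattern is nasality of the final consonant: -e when the stem ends in a nasal (*zawjahim*, *bikemhun*, *kigsam*); -uh when the stem ends in a non-nasal consonant (*vafojuh*, *omponir*, *ihenob*).
Since the final consonant of *lepob* is /b/ (non-nasal), it takes -uh, giving *lepobuh*.
*tahen* — final consonant /n/ (a nasal) → -e → *tahene*.

lepobuh, tahene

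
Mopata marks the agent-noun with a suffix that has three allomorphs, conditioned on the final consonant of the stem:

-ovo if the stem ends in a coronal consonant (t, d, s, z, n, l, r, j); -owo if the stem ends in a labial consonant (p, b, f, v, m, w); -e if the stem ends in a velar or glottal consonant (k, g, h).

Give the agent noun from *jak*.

jake

*jak* — final consonant /k/ (velar/glottal) → -e → *jake*.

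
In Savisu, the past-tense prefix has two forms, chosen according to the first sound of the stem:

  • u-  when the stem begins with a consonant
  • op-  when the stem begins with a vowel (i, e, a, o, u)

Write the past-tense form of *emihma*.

opemihma

*emihma* — first sound /e/ (a vowel) → op- → *opemihma*.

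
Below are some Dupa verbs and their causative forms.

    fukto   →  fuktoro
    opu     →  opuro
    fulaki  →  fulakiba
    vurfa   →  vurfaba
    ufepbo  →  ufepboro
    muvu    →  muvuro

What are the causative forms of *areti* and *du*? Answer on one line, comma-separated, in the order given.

Looking at the last vowel of each stem: -ro when the last vowel of the stem is a rounded vowel (*fukto*, *opu*, *ufepbo*, *muvu*); -ba when the last vowel of the stem is an unrounded vowel (*fulaki*, *vurfa*).
*areti* — last vowel /i/ (an unrounded vowel) → -ba → *aretiba*.
*du* — last vowel /u/ (a rounded vowel) → -ro → *duro*.

aretiba, duro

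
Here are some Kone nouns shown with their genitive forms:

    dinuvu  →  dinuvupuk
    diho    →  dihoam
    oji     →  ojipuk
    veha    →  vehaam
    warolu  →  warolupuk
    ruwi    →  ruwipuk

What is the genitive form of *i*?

ipuk

The pattern is height harmony: -puk when the last vowel of the stem is a high vowel (*dinuvu*, *oji*, *warolu*, *ruwi*); -am when the last vowel of the stem is a non-high vowel (*diho*, *veha*).
*i*: last vowel = /i/, a high vowel → -puk → *ipuk*.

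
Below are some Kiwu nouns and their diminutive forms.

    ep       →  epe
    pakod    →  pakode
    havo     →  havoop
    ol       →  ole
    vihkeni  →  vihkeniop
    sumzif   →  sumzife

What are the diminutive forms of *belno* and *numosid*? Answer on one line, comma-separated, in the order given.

belnoop, numoside

The suffix is conditioned by the final sound: -e when the stem ends in a consonant (*ep*, *pakod*, *ol*, *sumzif*); -op when the stem ends in a vowel (*havo*, *vihkeni*).
*belno*: final sound = /o/, a vowel → -op → *belnoop*.
*numosid* — final sound /d/ (a consonant) → -e → *numoside*.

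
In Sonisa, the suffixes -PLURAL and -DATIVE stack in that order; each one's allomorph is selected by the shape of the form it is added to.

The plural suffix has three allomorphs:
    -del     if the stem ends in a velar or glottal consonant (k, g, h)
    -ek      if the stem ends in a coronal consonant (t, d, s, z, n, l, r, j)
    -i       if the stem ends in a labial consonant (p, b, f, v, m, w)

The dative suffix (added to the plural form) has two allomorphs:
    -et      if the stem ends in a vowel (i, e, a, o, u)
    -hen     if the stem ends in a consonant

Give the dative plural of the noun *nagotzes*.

nagotzesekhen

The final consonant of *nagotzes* is /s/, which is coronal, so the plural suffix is -ek, giving *nagotzesek*.
Since the final sound of the plural form *nagotzesek* is /k/ (a consonant), it takes -hen, giving *nagotzesekhen*.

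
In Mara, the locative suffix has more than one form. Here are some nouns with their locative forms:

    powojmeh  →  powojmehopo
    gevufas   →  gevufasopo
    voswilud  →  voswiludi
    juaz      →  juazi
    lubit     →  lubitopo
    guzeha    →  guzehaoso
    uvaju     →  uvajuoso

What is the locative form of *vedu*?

veduoso

The pattern is voicing of the final sound: -opo when the stem ends in a voiceless consonant (*powojmeh*, *gevufas*, *lubit*); -i when the stem ends in a voiced consonant (*voswilud*, *juaz*); -oso when the stem ends in a vowel (*guzeha*, *uvaju*).
Since the final sound of *vedu* is /u/ (a vowel), it takes -oso, giving *veduoso*.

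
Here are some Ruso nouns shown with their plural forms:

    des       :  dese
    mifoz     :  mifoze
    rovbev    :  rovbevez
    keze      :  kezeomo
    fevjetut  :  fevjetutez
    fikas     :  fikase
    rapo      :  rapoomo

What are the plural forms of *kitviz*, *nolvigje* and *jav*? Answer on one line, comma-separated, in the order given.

kitvize, nolvigjeomo, javez

The alternation tracks the final sound of the stem — -e when the stem ends in a sibilant (*des*, *mifoz*, *fikas*); -ez when the stem ends in a non-sibilant consonant (*rovbev*, *fevjetut*); -omo when the stem ends in a vowel (*keze*, *rapo*).
*kitviz* — final sound /z/ (a sibilant) → -e → *kitvize*.
*nolvigje* — final sound /e/ (a vowel) → -omo → *nolvigjeomo*.
*jav*: final sound = /v/, a non-sibilant consonant → -ez → *javez*.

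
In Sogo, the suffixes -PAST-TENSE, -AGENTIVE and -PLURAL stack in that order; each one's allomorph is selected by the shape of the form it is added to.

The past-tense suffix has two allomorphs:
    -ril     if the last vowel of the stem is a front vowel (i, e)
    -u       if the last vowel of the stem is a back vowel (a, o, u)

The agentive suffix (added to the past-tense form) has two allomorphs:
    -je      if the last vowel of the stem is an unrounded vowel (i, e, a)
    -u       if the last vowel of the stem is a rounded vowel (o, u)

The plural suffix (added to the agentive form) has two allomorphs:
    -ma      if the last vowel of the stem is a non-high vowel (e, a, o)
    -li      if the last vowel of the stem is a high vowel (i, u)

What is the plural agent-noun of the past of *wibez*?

*wibez* — last vowel /e/ (a front vowel) → -ril → *wibezril*.
Since the last vowel of the past-tense form *wibezril* is /i/ (an unrounded vowel), it takes -je, giving *wibezrilje*.
The agentive form *wibezrilje*: last vowel = /e/, a non-high vowel → -ma → *wibezriljema*.

wibezriljema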